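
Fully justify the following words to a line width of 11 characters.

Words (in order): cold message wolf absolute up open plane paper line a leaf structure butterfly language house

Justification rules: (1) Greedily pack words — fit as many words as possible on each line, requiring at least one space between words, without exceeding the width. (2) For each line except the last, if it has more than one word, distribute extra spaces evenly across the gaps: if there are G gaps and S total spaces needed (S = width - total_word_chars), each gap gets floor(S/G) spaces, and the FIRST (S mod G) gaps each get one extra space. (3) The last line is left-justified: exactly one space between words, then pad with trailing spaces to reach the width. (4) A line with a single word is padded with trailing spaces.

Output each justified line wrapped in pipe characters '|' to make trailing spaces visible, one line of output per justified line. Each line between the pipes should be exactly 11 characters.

Answer: |cold       |
|message    |
|wolf       |
|absolute up|
|open  plane|
|paper  line|
|a      leaf|
|structure  |
|butterfly  |
|language   |
|house      |

Derivation:
Line 1: ['cold'] (min_width=4, slack=7)
Line 2: ['message'] (min_width=7, slack=4)
Line 3: ['wolf'] (min_width=4, slack=7)
Line 4: ['absolute', 'up'] (min_width=11, slack=0)
Line 5: ['open', 'plane'] (min_width=10, slack=1)
Line 6: ['paper', 'line'] (min_width=10, slack=1)
Line 7: ['a', 'leaf'] (min_width=6, slack=5)
Line 8: ['structure'] (min_width=9, slack=2)
Line 9: ['butterfly'] (min_width=9, slack=2)
Line 10: ['language'] (min_width=8, slack=3)
Line 11: ['house'] (min_width=5, slack=6)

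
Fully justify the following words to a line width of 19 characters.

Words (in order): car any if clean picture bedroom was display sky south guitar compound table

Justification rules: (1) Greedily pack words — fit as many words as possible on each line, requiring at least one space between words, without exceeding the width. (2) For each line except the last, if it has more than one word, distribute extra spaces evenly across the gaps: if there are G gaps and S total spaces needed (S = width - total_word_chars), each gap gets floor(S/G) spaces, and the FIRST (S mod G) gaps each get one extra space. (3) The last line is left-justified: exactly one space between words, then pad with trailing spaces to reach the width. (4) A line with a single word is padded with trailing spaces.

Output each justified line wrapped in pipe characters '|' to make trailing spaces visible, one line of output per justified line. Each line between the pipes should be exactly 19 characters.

Answer: |car  any  if  clean|
|picture bedroom was|
|display  sky  south|
|guitar     compound|
|table              |

Derivation:
Line 1: ['car', 'any', 'if', 'clean'] (min_width=16, slack=3)
Line 2: ['picture', 'bedroom', 'was'] (min_width=19, slack=0)
Line 3: ['display', 'sky', 'south'] (min_width=17, slack=2)
Line 4: ['guitar', 'compound'] (min_width=15, slack=4)
Line 5: ['table'] (min_width=5, slack=14)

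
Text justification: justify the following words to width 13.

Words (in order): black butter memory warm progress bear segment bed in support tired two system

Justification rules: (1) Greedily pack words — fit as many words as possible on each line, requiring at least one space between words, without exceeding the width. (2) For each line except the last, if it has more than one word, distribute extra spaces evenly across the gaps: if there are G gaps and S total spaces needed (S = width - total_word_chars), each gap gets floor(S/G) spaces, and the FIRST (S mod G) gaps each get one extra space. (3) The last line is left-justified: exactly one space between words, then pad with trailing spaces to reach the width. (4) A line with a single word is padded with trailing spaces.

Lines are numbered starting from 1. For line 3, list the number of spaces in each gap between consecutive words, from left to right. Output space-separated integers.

Line 1: ['black', 'butter'] (min_width=12, slack=1)
Line 2: ['memory', 'warm'] (min_width=11, slack=2)
Line 3: ['progress', 'bear'] (min_width=13, slack=0)
Line 4: ['segment', 'bed'] (min_width=11, slack=2)
Line 5: ['in', 'support'] (min_width=10, slack=3)
Line 6: ['tired', 'two'] (min_width=9, slack=4)
Line 7: ['system'] (min_width=6, slack=7)

Answer: 1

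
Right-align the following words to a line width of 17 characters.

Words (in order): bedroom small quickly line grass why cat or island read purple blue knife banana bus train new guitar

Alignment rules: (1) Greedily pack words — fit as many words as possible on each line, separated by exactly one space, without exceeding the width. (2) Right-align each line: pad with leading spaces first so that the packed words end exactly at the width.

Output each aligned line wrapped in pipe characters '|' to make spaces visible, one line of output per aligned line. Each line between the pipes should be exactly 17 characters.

Answer: |    bedroom small|
|     quickly line|
| grass why cat or|
|      island read|
|purple blue knife|
| banana bus train|
|       new guitar|

Derivation:
Line 1: ['bedroom', 'small'] (min_width=13, slack=4)
Line 2: ['quickly', 'line'] (min_width=12, slack=5)
Line 3: ['grass', 'why', 'cat', 'or'] (min_width=16, slack=1)
Line 4: ['island', 'read'] (min_width=11, slack=6)
Line 5: ['purple', 'blue', 'knife'] (min_width=17, slack=0)
Line 6: ['banana', 'bus', 'train'] (min_width=16, slack=1)
Line 7: ['new', 'guitar'] (min_width=10, slack=7)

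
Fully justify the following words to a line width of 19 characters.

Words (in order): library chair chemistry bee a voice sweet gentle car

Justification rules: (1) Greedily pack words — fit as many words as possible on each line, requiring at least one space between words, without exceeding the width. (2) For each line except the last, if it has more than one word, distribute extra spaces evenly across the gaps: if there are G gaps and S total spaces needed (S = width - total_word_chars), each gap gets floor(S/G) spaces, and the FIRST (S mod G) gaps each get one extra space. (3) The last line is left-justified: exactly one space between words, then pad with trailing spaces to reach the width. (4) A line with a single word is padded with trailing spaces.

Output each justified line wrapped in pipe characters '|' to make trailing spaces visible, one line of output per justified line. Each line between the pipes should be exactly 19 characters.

Answer: |library       chair|
|chemistry   bee   a|
|voice  sweet gentle|
|car                |

Derivation:
Line 1: ['library', 'chair'] (min_width=13, slack=6)
Line 2: ['chemistry', 'bee', 'a'] (min_width=15, slack=4)
Line 3: ['voice', 'sweet', 'gentle'] (min_width=18, slack=1)
Line 4: ['car'] (min_width=3, slack=16)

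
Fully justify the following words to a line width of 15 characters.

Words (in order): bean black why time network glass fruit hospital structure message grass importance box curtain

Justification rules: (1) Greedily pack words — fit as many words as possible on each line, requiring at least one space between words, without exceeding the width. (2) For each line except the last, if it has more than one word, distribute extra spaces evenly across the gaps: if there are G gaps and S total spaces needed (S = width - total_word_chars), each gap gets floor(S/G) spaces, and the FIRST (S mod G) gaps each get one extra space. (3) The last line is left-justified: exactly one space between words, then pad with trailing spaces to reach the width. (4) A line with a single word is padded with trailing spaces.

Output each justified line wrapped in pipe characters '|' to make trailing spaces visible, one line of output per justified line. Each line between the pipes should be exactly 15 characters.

Line 1: ['bean', 'black', 'why'] (min_width=14, slack=1)
Line 2: ['time', 'network'] (min_width=12, slack=3)
Line 3: ['glass', 'fruit'] (min_width=11, slack=4)
Line 4: ['hospital'] (min_width=8, slack=7)
Line 5: ['structure'] (min_width=9, slack=6)
Line 6: ['message', 'grass'] (min_width=13, slack=2)
Line 7: ['importance', 'box'] (min_width=14, slack=1)
Line 8: ['curtain'] (min_width=7, slack=8)

Answer: |bean  black why|
|time    network|
|glass     fruit|
|hospital       |
|structure      |
|message   grass|
|importance  box|
|curtain        |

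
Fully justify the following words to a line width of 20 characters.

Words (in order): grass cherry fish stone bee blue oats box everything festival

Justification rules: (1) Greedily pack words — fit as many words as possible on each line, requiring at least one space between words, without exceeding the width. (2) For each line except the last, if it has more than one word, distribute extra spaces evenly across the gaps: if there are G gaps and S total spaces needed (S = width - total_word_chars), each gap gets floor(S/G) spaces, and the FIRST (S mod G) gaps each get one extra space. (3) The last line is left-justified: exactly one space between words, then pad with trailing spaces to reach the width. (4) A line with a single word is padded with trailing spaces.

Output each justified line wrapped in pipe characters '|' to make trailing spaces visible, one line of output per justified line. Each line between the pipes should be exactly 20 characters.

Line 1: ['grass', 'cherry', 'fish'] (min_width=17, slack=3)
Line 2: ['stone', 'bee', 'blue', 'oats'] (min_width=19, slack=1)
Line 3: ['box', 'everything'] (min_width=14, slack=6)
Line 4: ['festival'] (min_width=8, slack=12)

Answer: |grass   cherry  fish|
|stone  bee blue oats|
|box       everything|
|festival            |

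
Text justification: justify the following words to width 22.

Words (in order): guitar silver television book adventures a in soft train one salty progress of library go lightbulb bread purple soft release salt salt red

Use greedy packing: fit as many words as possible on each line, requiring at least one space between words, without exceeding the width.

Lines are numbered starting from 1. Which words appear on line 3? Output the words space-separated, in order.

Line 1: ['guitar', 'silver'] (min_width=13, slack=9)
Line 2: ['television', 'book'] (min_width=15, slack=7)
Line 3: ['adventures', 'a', 'in', 'soft'] (min_width=20, slack=2)
Line 4: ['train', 'one', 'salty'] (min_width=15, slack=7)
Line 5: ['progress', 'of', 'library', 'go'] (min_width=22, slack=0)
Line 6: ['lightbulb', 'bread', 'purple'] (min_width=22, slack=0)
Line 7: ['soft', 'release', 'salt', 'salt'] (min_width=22, slack=0)
Line 8: ['red'] (min_width=3, slack=19)

Answer: adventures a in soft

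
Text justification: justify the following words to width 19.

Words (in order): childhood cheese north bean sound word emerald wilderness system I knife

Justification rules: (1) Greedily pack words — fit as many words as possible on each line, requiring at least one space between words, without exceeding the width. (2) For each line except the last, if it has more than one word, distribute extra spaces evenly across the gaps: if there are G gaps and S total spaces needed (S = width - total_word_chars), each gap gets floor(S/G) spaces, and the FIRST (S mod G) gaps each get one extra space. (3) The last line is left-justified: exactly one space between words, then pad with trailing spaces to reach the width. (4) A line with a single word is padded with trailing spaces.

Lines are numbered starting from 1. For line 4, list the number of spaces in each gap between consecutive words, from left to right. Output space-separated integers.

Answer: 1 1

Derivation:
Line 1: ['childhood', 'cheese'] (min_width=16, slack=3)
Line 2: ['north', 'bean', 'sound'] (min_width=16, slack=3)
Line 3: ['word', 'emerald'] (min_width=12, slack=7)
Line 4: ['wilderness', 'system', 'I'] (min_width=19, slack=0)
Line 5: ['knife'] (min_width=5, slack=14)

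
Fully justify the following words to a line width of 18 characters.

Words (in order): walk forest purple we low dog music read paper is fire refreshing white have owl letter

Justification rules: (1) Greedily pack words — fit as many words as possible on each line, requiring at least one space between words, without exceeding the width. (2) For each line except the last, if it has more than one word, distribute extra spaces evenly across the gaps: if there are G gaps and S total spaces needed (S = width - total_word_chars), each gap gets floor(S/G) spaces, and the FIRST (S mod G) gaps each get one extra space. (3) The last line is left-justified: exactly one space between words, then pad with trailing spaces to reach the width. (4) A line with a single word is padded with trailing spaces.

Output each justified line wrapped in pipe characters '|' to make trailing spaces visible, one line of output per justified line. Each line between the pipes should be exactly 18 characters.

Line 1: ['walk', 'forest', 'purple'] (min_width=18, slack=0)
Line 2: ['we', 'low', 'dog', 'music'] (min_width=16, slack=2)
Line 3: ['read', 'paper', 'is', 'fire'] (min_width=18, slack=0)
Line 4: ['refreshing', 'white'] (min_width=16, slack=2)
Line 5: ['have', 'owl', 'letter'] (min_width=15, slack=3)

Answer: |walk forest purple|
|we  low  dog music|
|read paper is fire|
|refreshing   white|
|have owl letter   |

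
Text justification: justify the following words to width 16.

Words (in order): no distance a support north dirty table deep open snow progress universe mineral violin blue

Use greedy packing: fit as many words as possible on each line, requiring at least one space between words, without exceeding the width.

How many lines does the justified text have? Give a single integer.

Line 1: ['no', 'distance', 'a'] (min_width=13, slack=3)
Line 2: ['support', 'north'] (min_width=13, slack=3)
Line 3: ['dirty', 'table', 'deep'] (min_width=16, slack=0)
Line 4: ['open', 'snow'] (min_width=9, slack=7)
Line 5: ['progress'] (min_width=8, slack=8)
Line 6: ['universe', 'mineral'] (min_width=16, slack=0)
Line 7: ['violin', 'blue'] (min_width=11, slack=5)
Total lines: 7

Answer: 7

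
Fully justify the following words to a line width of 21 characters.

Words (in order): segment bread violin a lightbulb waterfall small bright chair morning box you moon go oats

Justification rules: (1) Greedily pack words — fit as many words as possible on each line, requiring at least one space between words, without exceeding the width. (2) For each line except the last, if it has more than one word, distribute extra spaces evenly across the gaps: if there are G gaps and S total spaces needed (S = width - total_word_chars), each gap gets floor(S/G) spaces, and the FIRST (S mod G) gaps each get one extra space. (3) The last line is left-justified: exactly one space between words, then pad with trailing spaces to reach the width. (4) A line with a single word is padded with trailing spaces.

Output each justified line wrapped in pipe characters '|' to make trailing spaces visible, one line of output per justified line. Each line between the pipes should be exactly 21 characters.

Answer: |segment  bread violin|
|a lightbulb waterfall|
|small   bright  chair|
|morning  box you moon|
|go oats              |

Derivation:
Line 1: ['segment', 'bread', 'violin'] (min_width=20, slack=1)
Line 2: ['a', 'lightbulb', 'waterfall'] (min_width=21, slack=0)
Line 3: ['small', 'bright', 'chair'] (min_width=18, slack=3)
Line 4: ['morning', 'box', 'you', 'moon'] (min_width=20, slack=1)
Line 5: ['go', 'oats'] (min_width=7, slack=14)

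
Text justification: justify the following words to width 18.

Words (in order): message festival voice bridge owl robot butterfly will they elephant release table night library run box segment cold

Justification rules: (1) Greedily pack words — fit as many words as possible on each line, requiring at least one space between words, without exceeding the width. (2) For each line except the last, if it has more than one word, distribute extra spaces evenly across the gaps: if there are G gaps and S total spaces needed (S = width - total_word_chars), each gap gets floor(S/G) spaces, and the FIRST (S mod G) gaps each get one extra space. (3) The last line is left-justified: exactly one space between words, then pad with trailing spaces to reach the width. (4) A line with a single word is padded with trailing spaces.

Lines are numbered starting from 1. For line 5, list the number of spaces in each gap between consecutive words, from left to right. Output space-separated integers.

Answer: 6

Derivation:
Line 1: ['message', 'festival'] (min_width=16, slack=2)
Line 2: ['voice', 'bridge', 'owl'] (min_width=16, slack=2)
Line 3: ['robot', 'butterfly'] (min_width=15, slack=3)
Line 4: ['will', 'they', 'elephant'] (min_width=18, slack=0)
Line 5: ['release', 'table'] (min_width=13, slack=5)
Line 6: ['night', 'library', 'run'] (min_width=17, slack=1)
Line 7: ['box', 'segment', 'cold'] (min_width=16, slack=2)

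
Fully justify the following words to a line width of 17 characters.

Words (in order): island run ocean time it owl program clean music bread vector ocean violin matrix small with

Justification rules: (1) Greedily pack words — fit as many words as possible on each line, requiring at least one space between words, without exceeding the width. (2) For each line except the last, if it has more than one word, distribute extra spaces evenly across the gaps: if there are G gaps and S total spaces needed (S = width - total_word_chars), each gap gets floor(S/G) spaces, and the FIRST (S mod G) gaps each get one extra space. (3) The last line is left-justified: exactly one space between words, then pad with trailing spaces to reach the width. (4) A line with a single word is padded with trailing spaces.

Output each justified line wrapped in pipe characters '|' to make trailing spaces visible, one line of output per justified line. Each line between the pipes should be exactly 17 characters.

Line 1: ['island', 'run', 'ocean'] (min_width=16, slack=1)
Line 2: ['time', 'it', 'owl'] (min_width=11, slack=6)
Line 3: ['program', 'clean'] (min_width=13, slack=4)
Line 4: ['music', 'bread'] (min_width=11, slack=6)
Line 5: ['vector', 'ocean'] (min_width=12, slack=5)
Line 6: ['violin', 'matrix'] (min_width=13, slack=4)
Line 7: ['small', 'with'] (min_width=10, slack=7)

Answer: |island  run ocean|
|time    it    owl|
|program     clean|
|music       bread|
|vector      ocean|
|violin     matrix|
|small with       |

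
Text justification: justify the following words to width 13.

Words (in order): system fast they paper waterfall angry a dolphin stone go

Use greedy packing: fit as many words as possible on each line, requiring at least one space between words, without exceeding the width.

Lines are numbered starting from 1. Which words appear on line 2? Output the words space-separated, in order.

Line 1: ['system', 'fast'] (min_width=11, slack=2)
Line 2: ['they', 'paper'] (min_width=10, slack=3)
Line 3: ['waterfall'] (min_width=9, slack=4)
Line 4: ['angry', 'a'] (min_width=7, slack=6)
Line 5: ['dolphin', 'stone'] (min_width=13, slack=0)
Line 6: ['go'] (min_width=2, slack=11)

Answer: they paper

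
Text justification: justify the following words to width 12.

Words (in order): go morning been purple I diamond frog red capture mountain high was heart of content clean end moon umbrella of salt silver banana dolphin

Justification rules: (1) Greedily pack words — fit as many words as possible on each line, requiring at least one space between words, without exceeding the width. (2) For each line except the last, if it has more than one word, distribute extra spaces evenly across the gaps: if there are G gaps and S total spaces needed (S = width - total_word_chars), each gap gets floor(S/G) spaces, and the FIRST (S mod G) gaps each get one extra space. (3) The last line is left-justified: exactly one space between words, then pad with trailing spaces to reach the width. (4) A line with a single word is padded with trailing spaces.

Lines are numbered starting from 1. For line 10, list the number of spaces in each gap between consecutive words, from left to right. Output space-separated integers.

Answer: 4

Derivation:
Line 1: ['go', 'morning'] (min_width=10, slack=2)
Line 2: ['been', 'purple'] (min_width=11, slack=1)
Line 3: ['I', 'diamond'] (min_width=9, slack=3)
Line 4: ['frog', 'red'] (min_width=8, slack=4)
Line 5: ['capture'] (min_width=7, slack=5)
Line 6: ['mountain'] (min_width=8, slack=4)
Line 7: ['high', 'was'] (min_width=8, slack=4)
Line 8: ['heart', 'of'] (min_width=8, slack=4)
Line 9: ['content'] (min_width=7, slack=5)
Line 10: ['clean', 'end'] (min_width=9, slack=3)
Line 11: ['moon'] (min_width=4, slack=8)
Line 12: ['umbrella', 'of'] (min_width=11, slack=1)
Line 13: ['salt', 'silver'] (min_width=11, slack=1)
Line 14: ['banana'] (min_width=6, slack=6)
Line 15: ['dolphin'] (min_width=7, slack=5)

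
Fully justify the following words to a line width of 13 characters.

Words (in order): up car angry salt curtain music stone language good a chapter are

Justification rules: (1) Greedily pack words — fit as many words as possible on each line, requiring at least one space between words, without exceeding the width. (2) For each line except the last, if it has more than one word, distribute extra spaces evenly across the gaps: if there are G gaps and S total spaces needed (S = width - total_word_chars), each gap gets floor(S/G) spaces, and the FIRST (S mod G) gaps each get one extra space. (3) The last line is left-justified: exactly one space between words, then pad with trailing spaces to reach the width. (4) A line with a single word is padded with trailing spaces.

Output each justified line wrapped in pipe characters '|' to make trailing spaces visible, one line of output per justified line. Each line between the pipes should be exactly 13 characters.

Line 1: ['up', 'car', 'angry'] (min_width=12, slack=1)
Line 2: ['salt', 'curtain'] (min_width=12, slack=1)
Line 3: ['music', 'stone'] (min_width=11, slack=2)
Line 4: ['language', 'good'] (min_width=13, slack=0)
Line 5: ['a', 'chapter', 'are'] (min_width=13, slack=0)

Answer: |up  car angry|
|salt  curtain|
|music   stone|
|language good|
|a chapter are|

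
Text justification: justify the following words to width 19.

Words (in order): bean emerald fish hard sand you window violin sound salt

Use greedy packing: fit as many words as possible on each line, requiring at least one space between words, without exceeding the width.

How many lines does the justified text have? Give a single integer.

Answer: 4

Derivation:
Line 1: ['bean', 'emerald', 'fish'] (min_width=17, slack=2)
Line 2: ['hard', 'sand', 'you'] (min_width=13, slack=6)
Line 3: ['window', 'violin', 'sound'] (min_width=19, slack=0)
Line 4: ['salt'] (min_width=4, slack=15)
Total lines: 4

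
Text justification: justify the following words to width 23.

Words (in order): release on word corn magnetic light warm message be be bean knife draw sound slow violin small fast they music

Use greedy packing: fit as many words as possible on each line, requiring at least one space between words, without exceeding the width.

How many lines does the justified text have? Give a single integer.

Answer: 6

Derivation:
Line 1: ['release', 'on', 'word', 'corn'] (min_width=20, slack=3)
Line 2: ['magnetic', 'light', 'warm'] (min_width=19, slack=4)
Line 3: ['message', 'be', 'be', 'bean'] (min_width=18, slack=5)
Line 4: ['knife', 'draw', 'sound', 'slow'] (min_width=21, slack=2)
Line 5: ['violin', 'small', 'fast', 'they'] (min_width=22, slack=1)
Line 6: ['music'] (min_width=5, slack=18)
Total lines: 6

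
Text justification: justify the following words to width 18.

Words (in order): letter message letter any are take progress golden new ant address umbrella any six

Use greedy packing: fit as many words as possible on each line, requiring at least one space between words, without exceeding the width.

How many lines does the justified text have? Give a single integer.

Line 1: ['letter', 'message'] (min_width=14, slack=4)
Line 2: ['letter', 'any', 'are'] (min_width=14, slack=4)
Line 3: ['take', 'progress'] (min_width=13, slack=5)
Line 4: ['golden', 'new', 'ant'] (min_width=14, slack=4)
Line 5: ['address', 'umbrella'] (min_width=16, slack=2)
Line 6: ['any', 'six'] (min_width=7, slack=11)
Total lines: 6

Answer: 6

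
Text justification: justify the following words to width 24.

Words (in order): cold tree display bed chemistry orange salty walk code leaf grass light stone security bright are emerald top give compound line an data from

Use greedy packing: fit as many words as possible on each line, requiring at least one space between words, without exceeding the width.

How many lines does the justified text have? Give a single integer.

Line 1: ['cold', 'tree', 'display', 'bed'] (min_width=21, slack=3)
Line 2: ['chemistry', 'orange', 'salty'] (min_width=22, slack=2)
Line 3: ['walk', 'code', 'leaf', 'grass'] (min_width=20, slack=4)
Line 4: ['light', 'stone', 'security'] (min_width=20, slack=4)
Line 5: ['bright', 'are', 'emerald', 'top'] (min_width=22, slack=2)
Line 6: ['give', 'compound', 'line', 'an'] (min_width=21, slack=3)
Line 7: ['data', 'from'] (min_width=9, slack=15)
Total lines: 7

Answer: 7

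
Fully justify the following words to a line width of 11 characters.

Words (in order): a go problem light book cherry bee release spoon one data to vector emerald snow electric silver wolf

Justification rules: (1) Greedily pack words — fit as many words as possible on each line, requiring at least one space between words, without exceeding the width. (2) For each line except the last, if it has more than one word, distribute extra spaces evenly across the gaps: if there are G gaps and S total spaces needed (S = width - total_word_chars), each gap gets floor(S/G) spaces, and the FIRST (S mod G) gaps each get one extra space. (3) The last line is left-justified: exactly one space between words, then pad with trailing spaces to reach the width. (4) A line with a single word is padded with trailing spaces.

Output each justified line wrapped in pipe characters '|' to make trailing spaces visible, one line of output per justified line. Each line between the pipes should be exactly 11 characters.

Answer: |a        go|
|problem    |
|light  book|
|cherry  bee|
|release    |
|spoon   one|
|data     to|
|vector     |
|emerald    |
|snow       |
|electric   |
|silver wolf|

Derivation:
Line 1: ['a', 'go'] (min_width=4, slack=7)
Line 2: ['problem'] (min_width=7, slack=4)
Line 3: ['light', 'book'] (min_width=10, slack=1)
Line 4: ['cherry', 'bee'] (min_width=10, slack=1)
Line 5: ['release'] (min_width=7, slack=4)
Line 6: ['spoon', 'one'] (min_width=9, slack=2)
Line 7: ['data', 'to'] (min_width=7, slack=4)
Line 8: ['vector'] (min_width=6, slack=5)
Line 9: ['emerald'] (min_width=7, slack=4)
Line 10: ['snow'] (min_width=4, slack=7)
Line 11: ['electric'] (min_width=8, slack=3)
Line 12: ['silver', 'wolf'] (min_width=11, slack=0)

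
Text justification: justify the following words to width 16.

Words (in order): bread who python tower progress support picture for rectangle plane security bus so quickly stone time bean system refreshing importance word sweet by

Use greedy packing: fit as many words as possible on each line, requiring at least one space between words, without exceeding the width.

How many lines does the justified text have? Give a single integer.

Answer: 11

Derivation:
Line 1: ['bread', 'who', 'python'] (min_width=16, slack=0)
Line 2: ['tower', 'progress'] (min_width=14, slack=2)
Line 3: ['support', 'picture'] (min_width=15, slack=1)
Line 4: ['for', 'rectangle'] (min_width=13, slack=3)
Line 5: ['plane', 'security'] (min_width=14, slack=2)
Line 6: ['bus', 'so', 'quickly'] (min_width=14, slack=2)
Line 7: ['stone', 'time', 'bean'] (min_width=15, slack=1)
Line 8: ['system'] (min_width=6, slack=10)
Line 9: ['refreshing'] (min_width=10, slack=6)
Line 10: ['importance', 'word'] (min_width=15, slack=1)
Line 11: ['sweet', 'by'] (min_width=8, slack=8)
Total lines: 11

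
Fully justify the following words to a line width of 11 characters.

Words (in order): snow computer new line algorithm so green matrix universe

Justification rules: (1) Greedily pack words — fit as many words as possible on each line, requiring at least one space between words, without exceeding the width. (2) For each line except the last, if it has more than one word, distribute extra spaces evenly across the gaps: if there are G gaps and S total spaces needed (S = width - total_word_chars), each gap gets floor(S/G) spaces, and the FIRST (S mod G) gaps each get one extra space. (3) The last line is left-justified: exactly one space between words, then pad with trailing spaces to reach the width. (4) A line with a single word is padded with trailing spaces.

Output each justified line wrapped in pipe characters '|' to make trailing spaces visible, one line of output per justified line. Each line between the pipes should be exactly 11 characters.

Line 1: ['snow'] (min_width=4, slack=7)
Line 2: ['computer'] (min_width=8, slack=3)
Line 3: ['new', 'line'] (min_width=8, slack=3)
Line 4: ['algorithm'] (min_width=9, slack=2)
Line 5: ['so', 'green'] (min_width=8, slack=3)
Line 6: ['matrix'] (min_width=6, slack=5)
Line 7: ['universe'] (min_width=8, slack=3)

Answer: |snow       |
|computer   |
|new    line|
|algorithm  |
|so    green|
|matrix     |
|universe   |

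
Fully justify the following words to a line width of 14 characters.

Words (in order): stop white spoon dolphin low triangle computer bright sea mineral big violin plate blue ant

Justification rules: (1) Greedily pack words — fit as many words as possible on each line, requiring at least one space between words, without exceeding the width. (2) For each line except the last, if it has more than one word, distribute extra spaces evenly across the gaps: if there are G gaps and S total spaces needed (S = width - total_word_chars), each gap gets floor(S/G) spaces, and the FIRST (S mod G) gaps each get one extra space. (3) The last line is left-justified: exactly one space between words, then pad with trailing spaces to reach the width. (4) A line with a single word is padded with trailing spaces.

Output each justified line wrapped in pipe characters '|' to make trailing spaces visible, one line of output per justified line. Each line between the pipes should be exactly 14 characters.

Answer: |stop     white|
|spoon  dolphin|
|low   triangle|
|computer      |
|bright     sea|
|mineral    big|
|violin   plate|
|blue ant      |

Derivation:
Line 1: ['stop', 'white'] (min_width=10, slack=4)
Line 2: ['spoon', 'dolphin'] (min_width=13, slack=1)
Line 3: ['low', 'triangle'] (min_width=12, slack=2)
Line 4: ['computer'] (min_width=8, slack=6)
Line 5: ['bright', 'sea'] (min_width=10, slack=4)
Line 6: ['mineral', 'big'] (min_width=11, slack=3)
Line 7: ['violin', 'plate'] (min_width=12, slack=2)
Line 8: ['blue', 'ant'] (min_width=8, slack=6)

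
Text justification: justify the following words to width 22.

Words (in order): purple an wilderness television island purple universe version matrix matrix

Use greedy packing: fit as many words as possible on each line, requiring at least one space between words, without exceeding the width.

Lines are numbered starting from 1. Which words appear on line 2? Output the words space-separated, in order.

Line 1: ['purple', 'an', 'wilderness'] (min_width=20, slack=2)
Line 2: ['television', 'island'] (min_width=17, slack=5)
Line 3: ['purple', 'universe'] (min_width=15, slack=7)
Line 4: ['version', 'matrix', 'matrix'] (min_width=21, slack=1)

Answer: television island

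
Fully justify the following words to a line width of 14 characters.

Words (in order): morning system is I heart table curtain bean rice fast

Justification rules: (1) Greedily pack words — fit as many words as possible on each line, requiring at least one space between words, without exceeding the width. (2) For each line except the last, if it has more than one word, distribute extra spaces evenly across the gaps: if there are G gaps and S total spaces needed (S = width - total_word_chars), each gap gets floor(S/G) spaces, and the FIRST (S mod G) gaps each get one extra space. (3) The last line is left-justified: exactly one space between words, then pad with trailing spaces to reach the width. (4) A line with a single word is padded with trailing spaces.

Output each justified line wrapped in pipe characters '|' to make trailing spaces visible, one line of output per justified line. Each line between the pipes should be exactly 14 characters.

Answer: |morning system|
|is   I   heart|
|table  curtain|
|bean rice fast|

Derivation:
Line 1: ['morning', 'system'] (min_width=14, slack=0)
Line 2: ['is', 'I', 'heart'] (min_width=10, slack=4)
Line 3: ['table', 'curtain'] (min_width=13, slack=1)
Line 4: ['bean', 'rice', 'fast'] (min_width=14, slack=0)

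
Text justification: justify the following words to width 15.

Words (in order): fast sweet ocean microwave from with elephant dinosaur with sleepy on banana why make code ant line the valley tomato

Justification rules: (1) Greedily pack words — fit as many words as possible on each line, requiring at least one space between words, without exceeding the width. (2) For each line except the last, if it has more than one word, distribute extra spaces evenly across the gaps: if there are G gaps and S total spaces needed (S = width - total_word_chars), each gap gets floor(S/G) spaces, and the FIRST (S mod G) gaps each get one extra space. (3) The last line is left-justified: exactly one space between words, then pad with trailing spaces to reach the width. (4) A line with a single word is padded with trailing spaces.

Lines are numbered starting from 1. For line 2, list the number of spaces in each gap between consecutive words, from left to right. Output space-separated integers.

Answer: 1

Derivation:
Line 1: ['fast', 'sweet'] (min_width=10, slack=5)
Line 2: ['ocean', 'microwave'] (min_width=15, slack=0)
Line 3: ['from', 'with'] (min_width=9, slack=6)
Line 4: ['elephant'] (min_width=8, slack=7)
Line 5: ['dinosaur', 'with'] (min_width=13, slack=2)
Line 6: ['sleepy', 'on'] (min_width=9, slack=6)
Line 7: ['banana', 'why', 'make'] (min_width=15, slack=0)
Line 8: ['code', 'ant', 'line'] (min_width=13, slack=2)
Line 9: ['the', 'valley'] (min_width=10, slack=5)
Line 10: ['tomato'] (min_width=6, slack=9)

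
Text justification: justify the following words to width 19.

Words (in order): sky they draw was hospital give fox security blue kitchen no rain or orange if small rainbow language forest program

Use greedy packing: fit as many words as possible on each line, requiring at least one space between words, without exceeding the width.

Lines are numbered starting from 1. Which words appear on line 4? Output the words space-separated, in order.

Answer: kitchen no rain or

Derivation:
Line 1: ['sky', 'they', 'draw', 'was'] (min_width=17, slack=2)
Line 2: ['hospital', 'give', 'fox'] (min_width=17, slack=2)
Line 3: ['security', 'blue'] (min_width=13, slack=6)
Line 4: ['kitchen', 'no', 'rain', 'or'] (min_width=18, slack=1)
Line 5: ['orange', 'if', 'small'] (min_width=15, slack=4)
Line 6: ['rainbow', 'language'] (min_width=16, slack=3)
Line 7: ['forest', 'program'] (min_width=14, slack=5)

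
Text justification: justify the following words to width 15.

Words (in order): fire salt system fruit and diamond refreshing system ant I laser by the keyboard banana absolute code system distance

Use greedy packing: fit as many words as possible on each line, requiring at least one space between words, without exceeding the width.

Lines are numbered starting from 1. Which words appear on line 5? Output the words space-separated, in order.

Answer: system ant I

Derivation:
Line 1: ['fire', 'salt'] (min_width=9, slack=6)
Line 2: ['system', 'fruit'] (min_width=12, slack=3)
Line 3: ['and', 'diamond'] (min_width=11, slack=4)
Line 4: ['refreshing'] (min_width=10, slack=5)
Line 5: ['system', 'ant', 'I'] (min_width=12, slack=3)
Line 6: ['laser', 'by', 'the'] (min_width=12, slack=3)
Line 7: ['keyboard', 'banana'] (min_width=15, slack=0)
Line 8: ['absolute', 'code'] (min_width=13, slack=2)
Line 9: ['system', 'distance'] (min_width=15, slack=0)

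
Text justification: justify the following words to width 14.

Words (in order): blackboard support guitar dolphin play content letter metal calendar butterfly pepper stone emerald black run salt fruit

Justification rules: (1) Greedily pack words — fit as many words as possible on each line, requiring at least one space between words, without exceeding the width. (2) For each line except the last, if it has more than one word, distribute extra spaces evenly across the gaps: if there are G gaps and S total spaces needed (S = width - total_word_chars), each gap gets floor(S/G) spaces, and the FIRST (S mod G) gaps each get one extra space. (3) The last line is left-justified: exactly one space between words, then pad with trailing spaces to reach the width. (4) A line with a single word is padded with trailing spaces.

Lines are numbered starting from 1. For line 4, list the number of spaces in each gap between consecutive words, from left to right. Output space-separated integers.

Line 1: ['blackboard'] (min_width=10, slack=4)
Line 2: ['support', 'guitar'] (min_width=14, slack=0)
Line 3: ['dolphin', 'play'] (min_width=12, slack=2)
Line 4: ['content', 'letter'] (min_width=14, slack=0)
Line 5: ['metal', 'calendar'] (min_width=14, slack=0)
Line 6: ['butterfly'] (min_width=9, slack=5)
Line 7: ['pepper', 'stone'] (min_width=12, slack=2)
Line 8: ['emerald', 'black'] (min_width=13, slack=1)
Line 9: ['run', 'salt', 'fruit'] (min_width=14, slack=0)

Answer: 1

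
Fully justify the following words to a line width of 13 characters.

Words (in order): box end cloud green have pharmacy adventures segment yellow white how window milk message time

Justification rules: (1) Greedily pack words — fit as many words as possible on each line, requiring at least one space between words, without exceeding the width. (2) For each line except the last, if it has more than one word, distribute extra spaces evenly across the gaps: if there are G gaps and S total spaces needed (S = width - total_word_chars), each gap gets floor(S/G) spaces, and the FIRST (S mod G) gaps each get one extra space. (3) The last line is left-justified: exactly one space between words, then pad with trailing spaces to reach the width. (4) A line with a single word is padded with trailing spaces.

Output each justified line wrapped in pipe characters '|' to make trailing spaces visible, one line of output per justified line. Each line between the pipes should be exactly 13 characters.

Answer: |box end cloud|
|green    have|
|pharmacy     |
|adventures   |
|segment      |
|yellow  white|
|how    window|
|milk  message|
|time         |

Derivation:
Line 1: ['box', 'end', 'cloud'] (min_width=13, slack=0)
Line 2: ['green', 'have'] (min_width=10, slack=3)
Line 3: ['pharmacy'] (min_width=8, slack=5)
Line 4: ['adventures'] (min_width=10, slack=3)
Line 5: ['segment'] (min_width=7, slack=6)
Line 6: ['yellow', 'white'] (min_width=12, slack=1)
Line 7: ['how', 'window'] (min_width=10, slack=3)
Line 8: ['milk', 'message'] (min_width=12, slack=1)
Line 9: ['time'] (min_width=4, slack=9)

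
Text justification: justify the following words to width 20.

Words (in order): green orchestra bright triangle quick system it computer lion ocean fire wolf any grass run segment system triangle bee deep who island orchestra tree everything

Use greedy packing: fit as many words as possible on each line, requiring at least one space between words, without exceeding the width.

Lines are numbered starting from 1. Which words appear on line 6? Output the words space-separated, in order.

Line 1: ['green', 'orchestra'] (min_width=15, slack=5)
Line 2: ['bright', 'triangle'] (min_width=15, slack=5)
Line 3: ['quick', 'system', 'it'] (min_width=15, slack=5)
Line 4: ['computer', 'lion', 'ocean'] (min_width=19, slack=1)
Line 5: ['fire', 'wolf', 'any', 'grass'] (min_width=19, slack=1)
Line 6: ['run', 'segment', 'system'] (min_width=18, slack=2)
Line 7: ['triangle', 'bee', 'deep'] (min_width=17, slack=3)
Line 8: ['who', 'island', 'orchestra'] (min_width=20, slack=0)
Line 9: ['tree', 'everything'] (min_width=15, slack=5)

Answer: run segment system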